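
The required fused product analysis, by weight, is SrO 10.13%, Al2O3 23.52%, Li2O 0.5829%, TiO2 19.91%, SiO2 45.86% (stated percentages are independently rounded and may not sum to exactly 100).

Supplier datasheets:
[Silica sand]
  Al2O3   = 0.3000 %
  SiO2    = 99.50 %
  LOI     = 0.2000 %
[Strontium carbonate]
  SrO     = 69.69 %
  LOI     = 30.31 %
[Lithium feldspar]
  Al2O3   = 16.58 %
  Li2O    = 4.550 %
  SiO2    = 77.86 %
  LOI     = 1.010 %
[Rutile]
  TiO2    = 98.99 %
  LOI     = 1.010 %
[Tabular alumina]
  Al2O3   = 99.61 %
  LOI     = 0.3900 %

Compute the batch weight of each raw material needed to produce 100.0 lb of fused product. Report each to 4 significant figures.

Full float precision is kept from first step to last — intermediates are printed rounded to 4 significant figures across the worked steps. Every reported result carries a single rounding; the derived quantities are rebuilt from the weighed amounts at 100.0 lb of glass in full precision (the totals, LOI, glass mass, the five compositions, yield) exactly as shown in the question or the answer.
Target oxide masses per 100.0 lb fused product:
  SrO: 10.13% × 100.0 = 10.13 lb
  Al2O3: 23.52% × 100.0 = 23.52 lb
  Li2O: 0.5829% × 100.0 = 0.5829 lb
  TiO2: 19.91% × 100.0 = 19.91 lb
  SiO2: 45.86% × 100.0 = 45.86 lb
Checking each oxide sum with the batch weights as given, at the basis given (summed amounts equal target values up to rounding of the answer):
  SrO: 14.54·0.6969 = 10.13 lb (target 10.13 lb)
  Al2O3: 36.07·0.003000 + 12.81·0.1658 + 21.37·0.9961 = 23.52 lb (target 23.52 lb)
  Li2O: 12.81·0.04550 = 0.5829 lb (target 0.5829 lb)
  TiO2: 20.11·0.9899 = 19.91 lb (target 19.91 lb)
  SiO2: 36.07·0.9950 + 12.81·0.7786 = 45.86 lb (target 45.86 lb)
Glass-mass closure: Σ batch − LOI loss = 100.0 lb (per-oxide target masses sum to 100.0 lb; versus the stated basis of 100.0 lb — gaps are rounding artifacts).
Summing the batch: Σ batch = 104.9 lb; loss to ignition Σ batch·LOI = 4.895 lb; as yield: glass ÷ batch → 95.33%.

Batch per 100.0 lb fused product:
  Silica sand: 36.07 lb
  Strontium carbonate: 14.54 lb
  Lithium feldspar: 12.81 lb
  Rutile: 20.11 lb
  Tabular alumina: 21.37 lb
Total batch = 104.9 lb; LOI loss = 4.895 lb; yield = 95.33%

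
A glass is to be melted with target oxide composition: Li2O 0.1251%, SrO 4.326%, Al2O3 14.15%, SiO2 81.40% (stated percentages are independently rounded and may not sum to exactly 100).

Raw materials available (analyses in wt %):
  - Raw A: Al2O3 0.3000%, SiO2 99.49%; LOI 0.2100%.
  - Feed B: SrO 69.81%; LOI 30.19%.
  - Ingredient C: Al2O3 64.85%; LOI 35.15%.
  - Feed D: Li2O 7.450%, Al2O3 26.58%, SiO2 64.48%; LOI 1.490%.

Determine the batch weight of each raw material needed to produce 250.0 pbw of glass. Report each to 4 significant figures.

Mid-chain values are printed, rounded to 4 significant figures, across the worked steps; all arithmetic carries exact precision at all times. Each reported result is rounded a single time; all derived quantities are carried in full precision (four oxide percentages, the totals, the yield, glass mass, LOI) from the batch weights per 250.0 pbw of glass as quoted within the problem or the answer.
Target masses of each oxide per 250.0 pbw glass:
  Li2O: 0.1251% × 250.0 = 0.3127 pbw
  SrO: 4.326% × 250.0 = 10.82 pbw
  Al2O3: 14.15% × 250.0 = 35.38 pbw
  SiO2: 81.40% × 250.0 = 203.5 pbw
Mass-balance tally per oxide with the batch weights as given, under the basis named above (each sum matches its target mass up to rounding of the answer):
  Li2O: 4.198·0.07450 = 0.3128 pbw (target 0.3127 pbw)
  SrO: 15.49·0.6981 = 10.81 pbw (target 10.82 pbw)
  Al2O3: 201.8·0.003000 + 51.89·0.6485 + 4.198·0.2658 = 35.37 pbw (target 35.38 pbw)
  SiO2: 201.8·0.9949 + 4.198·0.6448 = 203.5 pbw (target 203.5 pbw)
Glass-mass closure: total batch − LOI = 250.0 pbw (targets for the oxides total 250.0 pbw; against the stated basis, 250.0 pbw — deltas are rounding alone).
Batch total: Σ batch = 273.4 pbw; loss to ignition Σ batch·LOI = 23.40 pbw; glass ÷ batch gives a yield of 91.44%.

Batch per 250.0 pbw glass:
  Raw A: 201.8 pbw
  Feed B: 15.49 pbw
  Ingredient C: 51.89 pbw
  Feed D: 4.198 pbw
Total batch = 273.4 pbw; LOI loss = 23.40 pbw; yield = 91.44%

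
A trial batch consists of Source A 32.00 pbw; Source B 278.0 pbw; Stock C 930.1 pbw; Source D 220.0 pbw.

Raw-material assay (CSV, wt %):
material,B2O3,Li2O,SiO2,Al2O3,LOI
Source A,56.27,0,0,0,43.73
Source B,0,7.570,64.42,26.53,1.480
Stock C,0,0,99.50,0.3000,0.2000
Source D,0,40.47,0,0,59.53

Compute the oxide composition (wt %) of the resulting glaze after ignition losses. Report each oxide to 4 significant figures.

The whole derivation maintains exact precision all the way through. Mid-chain values are printed rounded off to 4 significant figures on the page. A single rounding finalizes every reported figure — the derived quantities are computed at exact precision (yield, totals, ignition loss, four oxide percentages, glass mass) starting from the weights per 1309 pbw of glass as quoted within the problem or answer text.
Per-oxide mass from batch:
  B2O3: 32.00·0.5627 = 18.01 pbw
  Li2O: 278.0·0.07570 + 220.0·0.4047 = 110.1 pbw
  SiO2: 278.0·0.6442 + 930.1·0.9950 = 1105 pbw
  Al2O3: 278.0·0.2653 + 930.1·0.003000 = 76.54 pbw
LOI: 32.00·0.4373 + 278.0·0.01480 + 930.1·0.002000 + 220.0·0.5953 = 150.9 pbw
Glass = total batch minus LOI = 1460 − 150.9 = 1309 pbw (the oxide masses sum to this)
wt %: oxide over glass, times 100

Glass mass = 1309 pbw (batch 1460 − LOI 150.9).
Composition: B2O3 1.375%, Li2O 8.408%, SiO2 84.37%, Al2O3 5.847%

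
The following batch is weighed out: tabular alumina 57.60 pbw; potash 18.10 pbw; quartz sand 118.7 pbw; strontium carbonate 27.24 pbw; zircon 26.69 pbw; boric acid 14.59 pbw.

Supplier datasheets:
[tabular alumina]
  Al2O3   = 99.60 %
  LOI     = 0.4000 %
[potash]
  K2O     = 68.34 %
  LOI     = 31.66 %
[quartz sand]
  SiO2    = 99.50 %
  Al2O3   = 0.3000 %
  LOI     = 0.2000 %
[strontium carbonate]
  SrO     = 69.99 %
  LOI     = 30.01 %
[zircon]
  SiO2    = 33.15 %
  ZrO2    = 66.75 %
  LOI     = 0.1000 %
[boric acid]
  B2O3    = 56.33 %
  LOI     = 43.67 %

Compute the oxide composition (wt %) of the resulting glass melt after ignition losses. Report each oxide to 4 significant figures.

Glass mass = 242.1 pbw (batch 262.9 − LOI 20.77).
Composition: SiO2 52.43%, Al2O3 23.84%, ZrO2 7.357%, K2O 5.108%, B2O3 3.394%, SrO 7.873%

Mid-chain values are displayed (rounded to 4 significant figures) across the worked steps — the whole derivation holds full precision through every step; each reported number takes exactly one rounding. All derived quantities are computed starting from the weights for 242.1 pbw of glass at full float precision (net glass mass, LOI, the six compositions, yield, the totals) as quoted within either problem or answer.
Oxide-by-oxide delivered mass:
  SiO2: 118.7·0.9950 + 26.69·0.3315 = 127.0 pbw
  Al2O3: 57.60·0.9960 + 118.7·0.003000 = 57.73 pbw
  ZrO2: 26.69·0.6675 = 17.82 pbw
  K2O: 18.10·0.6834 = 12.37 pbw
  B2O3: 14.59·0.5633 = 8.219 pbw
  SrO: 27.24·0.6999 = 19.07 pbw
LOI: 57.60·0.004000 + 18.10·0.3166 + 118.7·0.002000 + 27.24·0.3001 + 26.69·0.001000 + 14.59·0.4367 = 20.77 pbw
batch − LOI leaves glass = 262.9 − 20.77 = 242.1 pbw (= Σ oxide masses)
wt % = oxide mass / glass mass × 100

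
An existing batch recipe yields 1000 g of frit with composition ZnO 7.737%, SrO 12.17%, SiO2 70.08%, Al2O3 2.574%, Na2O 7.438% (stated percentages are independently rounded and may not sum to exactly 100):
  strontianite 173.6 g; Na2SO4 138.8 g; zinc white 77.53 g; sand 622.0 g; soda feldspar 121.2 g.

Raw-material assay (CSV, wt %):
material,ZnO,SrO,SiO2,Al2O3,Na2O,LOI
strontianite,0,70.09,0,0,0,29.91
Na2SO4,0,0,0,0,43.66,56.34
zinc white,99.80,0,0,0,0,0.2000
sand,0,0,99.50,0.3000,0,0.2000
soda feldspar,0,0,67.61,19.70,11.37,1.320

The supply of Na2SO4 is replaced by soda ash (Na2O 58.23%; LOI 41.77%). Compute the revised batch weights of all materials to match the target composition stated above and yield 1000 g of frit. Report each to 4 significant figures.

Each numeric step carries exact precision through the solve — the intermediate values appear rounded off to 4 significant digits between the steps. A single rounding finalizes each reported figure — the derived quantities (glass mass, the yield, LOI, the five compositions, the totals) are recomputed in exact precision from the batch weights for 1000 g of glass, as written in question or answer.
Per-oxide target masses for 1000 g frit:
  ZnO: 7.737% × 1000 = 77.37 g
  SrO: 12.17% × 1000 = 121.7 g
  SiO2: 70.08% × 1000 = 700.8 g
  Al2O3: 2.574% × 1000 = 25.74 g
  Na2O: 7.438% × 1000 = 74.38 g
A balance pass over the oxides, on the weights just shown, under the basis named above (target by target, the sums agree once rounding is allowed for):
  ZnO: 77.53·0.9980 = 77.37 g (target 77.37 g)
  SrO: 173.6·0.7009 = 121.7 g (target 121.7 g)
  SiO2: 622.0·0.9950 + 121.2·0.6761 = 700.8 g (target 700.8 g)
  Al2O3: 622.0·0.003000 + 121.2·0.1970 = 25.74 g (target 25.74 g)
  Na2O: 104.1·0.5823 + 121.2·0.1137 = 74.40 g (target 74.38 g)
Mass balance on the glass: Σ batch − LOI loss = 1000 g (summing oxide targets gives 1000 g; the stated basis being 1000 g — any gap is answer rounding).
Batch grand total — Σ batch = 1098 g; ignition loss, Σ(batch × LOI) = 98.41 g; the yield ratio, glass ÷ batch: 91.04%.

Revised batch per 1000 g frit:
  strontianite: 173.6 g
  soda ash: 104.1 g
  zinc white: 77.53 g
  sand: 622.0 g
  soda feldspar: 121.2 g
Total batch = 1098 g; LOI loss = 98.41 g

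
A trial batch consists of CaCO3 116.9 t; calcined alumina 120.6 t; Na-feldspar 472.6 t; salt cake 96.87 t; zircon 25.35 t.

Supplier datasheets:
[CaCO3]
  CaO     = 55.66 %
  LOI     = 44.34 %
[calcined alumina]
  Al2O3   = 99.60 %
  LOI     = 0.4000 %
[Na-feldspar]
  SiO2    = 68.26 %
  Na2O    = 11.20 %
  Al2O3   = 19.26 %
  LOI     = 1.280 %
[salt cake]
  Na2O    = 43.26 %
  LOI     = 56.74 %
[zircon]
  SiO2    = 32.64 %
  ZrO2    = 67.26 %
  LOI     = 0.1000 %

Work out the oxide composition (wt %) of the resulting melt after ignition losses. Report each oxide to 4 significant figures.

Glass mass = 719.0 t (batch 832.3 − LOI 113.4).
Composition: SiO2 46.02%, CaO 9.050%, Na2O 13.19%, Al2O3 29.37%, ZrO2 2.372%

Mid-chain values are shown (rounded to four significant digits) on the page. Full precision is maintained in every operation. Every reported result sees exactly one rounding — derived quantities are re-derived at exact precision (LOI, the totals, five oxide percentages, the yield, net glass mass) from the weighed amounts at 719.0 t of glass, exactly as shown in either problem or answer.
Mass of each oxide from the mix:
  SiO2: 472.6·0.6826 + 25.35·0.3264 = 330.9 t
  CaO: 116.9·0.5566 = 65.07 t
  Na2O: 472.6·0.1120 + 96.87·0.4326 = 94.84 t
  Al2O3: 120.6·0.9960 + 472.6·0.1926 = 211.1 t
  ZrO2: 25.35·0.6726 = 17.05 t
LOI: 116.9·0.4434 + 120.6·0.004000 + 472.6·0.01280 + 96.87·0.5674 + 25.35·0.001000 = 113.4 t
batch − LOI leaves glass = 832.3 − 113.4 = 719.0 t (= the summed oxide contributions)
wt % = oxide mass / glass mass × 100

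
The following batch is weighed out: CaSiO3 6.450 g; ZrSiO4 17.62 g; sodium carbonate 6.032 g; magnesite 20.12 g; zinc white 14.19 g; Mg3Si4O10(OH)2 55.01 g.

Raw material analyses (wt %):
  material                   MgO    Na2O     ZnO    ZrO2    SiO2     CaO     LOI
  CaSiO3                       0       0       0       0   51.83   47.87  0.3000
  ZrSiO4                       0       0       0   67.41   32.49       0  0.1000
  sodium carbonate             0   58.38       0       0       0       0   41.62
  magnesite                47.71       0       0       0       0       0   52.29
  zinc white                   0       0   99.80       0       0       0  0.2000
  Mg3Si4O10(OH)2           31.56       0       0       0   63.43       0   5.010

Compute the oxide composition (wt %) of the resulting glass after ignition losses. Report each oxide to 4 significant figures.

The intermediate values are printed, with 4-significant-figure rounding, alongside each step — the whole derivation carries exact precision at every stage — exactly one rounding lands on each reported figure — derived quantities are carried in full precision (the six compositions, glass mass, the totals, yield, LOI) using the weight values for 103.6 g of glass, exactly as shown in the problem or the answer.
Delivered oxide masses:
  MgO: 20.12·0.4771 + 55.01·0.3156 = 26.96 g
  Na2O: 6.032·0.5838 = 3.521 g
  ZnO: 14.19·0.9980 = 14.16 g
  ZrO2: 17.62·0.6741 = 11.88 g
  SiO2: 6.450·0.5183 + 17.62·0.3249 + 55.01·0.6343 = 43.96 g
  CaO: 6.450·0.4787 = 3.088 g
LOI: 6.450·0.003000 + 17.62·0.001000 + 6.032·0.4162 + 20.12·0.5229 + 14.19·0.002000 + 55.01·0.05010 = 15.85 g
Resulting glass, batch − LOI: 119.4 − 15.85 = 103.6 g (consistent with Σ oxide mass)
percent by weight: oxide/glass ×100

Glass mass = 103.6 g (batch 119.4 − LOI 15.85).
Composition: MgO 26.03%, Na2O 3.400%, ZnO 13.67%, ZrO2 11.47%, SiO2 42.45%, CaO 2.981%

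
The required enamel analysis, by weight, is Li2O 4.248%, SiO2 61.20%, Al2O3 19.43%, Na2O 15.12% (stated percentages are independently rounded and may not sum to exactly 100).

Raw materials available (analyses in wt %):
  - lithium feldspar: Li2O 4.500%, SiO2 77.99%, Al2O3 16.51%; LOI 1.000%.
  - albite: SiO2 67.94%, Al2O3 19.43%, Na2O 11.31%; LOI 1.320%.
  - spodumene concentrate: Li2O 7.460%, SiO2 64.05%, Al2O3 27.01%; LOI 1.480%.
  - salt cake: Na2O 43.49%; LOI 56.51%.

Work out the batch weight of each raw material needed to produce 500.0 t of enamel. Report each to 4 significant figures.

Batch per 500.0 t enamel:
  lithium feldspar: 136.9 t
  albite: 102.7 t
  spodumene concentrate: 202.1 t
  salt cake: 147.1 t
Total batch = 588.8 t; LOI loss = 88.84 t; yield = 84.91%

Every computation holds exact precision at every stage — working values appear, rounded to four significant digits, in the printout — each reported value is rounded just once; derived quantities (totals, ignition loss, glass mass, the yield, four oxide percentages) are rebuilt in full precision using the weight values per 500.0 t of glass, exactly as shown in the question or the answer.
Per-oxide target masses for 500.0 t enamel:
  Li2O: 4.248% × 500.0 = 21.24 t
  SiO2: 61.20% × 500.0 = 306.0 t
  Al2O3: 19.43% × 500.0 = 97.15 t
  Na2O: 15.12% × 500.0 = 75.60 t
Per-oxide balance check given the weights on record, per the basis as stated (every target is met by its sum within answer rounding):
  Li2O: 136.9·0.04500 + 202.1·0.07460 = 21.24 t (target 21.24 t)
  SiO2: 136.9·0.7799 + 102.7·0.6794 + 202.1·0.6405 = 306.0 t (target 306.0 t)
  Al2O3: 136.9·0.1651 + 102.7·0.1943 + 202.1·0.2701 = 97.14 t (target 97.15 t)
  Na2O: 102.7·0.1131 + 147.1·0.4349 = 75.59 t (target 75.60 t)
Mass balance on the glass: net batch after ignition = 500.0 t (the Σ of target masses is 500.0 t; with the basis standing at 500.0 t — gaps are rounding artifacts).
Total batch = Σ batch = 588.8 t; LOI removed, Σ of batch·LOI: 88.84 t; yield = glass ÷ total batch = 84.91%.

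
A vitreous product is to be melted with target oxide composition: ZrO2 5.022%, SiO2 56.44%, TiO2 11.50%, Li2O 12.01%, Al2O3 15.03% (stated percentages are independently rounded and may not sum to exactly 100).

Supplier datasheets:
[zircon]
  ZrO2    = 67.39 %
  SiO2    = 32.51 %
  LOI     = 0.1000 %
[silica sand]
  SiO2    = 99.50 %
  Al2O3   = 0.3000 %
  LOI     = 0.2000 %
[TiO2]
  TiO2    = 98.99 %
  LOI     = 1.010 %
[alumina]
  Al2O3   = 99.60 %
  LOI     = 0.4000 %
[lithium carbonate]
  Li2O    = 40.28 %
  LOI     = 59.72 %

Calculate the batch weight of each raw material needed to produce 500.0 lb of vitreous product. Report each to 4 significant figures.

Batch per 500.0 lb vitreous product:
  zircon: 37.26 lb
  silica sand: 271.4 lb
  TiO2: 58.09 lb
  alumina: 74.63 lb
  lithium carbonate: 149.1 lb
Total batch = 590.5 lb; LOI loss = 90.51 lb; yield = 84.67%

The working math maintains full float precision end to end; intermediates are rounded to four significant digits wherever printed. A single rounding yields each reported result — the derived quantities are re-derived at exact precision (yield, totals, glass mass, five oxide percentages, LOI) from the batch weights per 500.0 lb of glass, as given in the problem or answer text.
Target masses of each oxide per 500.0 lb vitreous product:
  ZrO2: 5.022% × 500.0 = 25.11 lb
  SiO2: 56.44% × 500.0 = 282.2 lb
  TiO2: 11.50% × 500.0 = 57.50 lb
  Li2O: 12.01% × 500.0 = 60.05 lb
  Al2O3: 15.03% × 500.0 = 75.15 lb
Balance tally, oxide-wise, applying the batch weights above, relative to the basis at hand (oxide sums agree with the targets within answer rounding):
  ZrO2: 37.26·0.6739 = 25.11 lb (target 25.11 lb)
  SiO2: 37.26·0.3251 + 271.4·0.9950 = 282.2 lb (target 282.2 lb)
  TiO2: 58.09·0.9899 = 57.50 lb (target 57.50 lb)
  Li2O: 149.1·0.4028 = 60.06 lb (target 60.05 lb)
  Al2O3: 271.4·0.003000 + 74.63·0.9960 = 75.15 lb (target 75.15 lb)
Glass-mass bookkeeping: batch total minus LOI = 500.0 lb (the targets, summed, come to 500.0 lb; against the stated basis, 500.0 lb — a pure rounding effect).
Total batch = Σ batch = 590.5 lb; Σ batch·LOI gives LOI loss = 90.51 lb; the yield ratio, glass ÷ batch: 84.67%.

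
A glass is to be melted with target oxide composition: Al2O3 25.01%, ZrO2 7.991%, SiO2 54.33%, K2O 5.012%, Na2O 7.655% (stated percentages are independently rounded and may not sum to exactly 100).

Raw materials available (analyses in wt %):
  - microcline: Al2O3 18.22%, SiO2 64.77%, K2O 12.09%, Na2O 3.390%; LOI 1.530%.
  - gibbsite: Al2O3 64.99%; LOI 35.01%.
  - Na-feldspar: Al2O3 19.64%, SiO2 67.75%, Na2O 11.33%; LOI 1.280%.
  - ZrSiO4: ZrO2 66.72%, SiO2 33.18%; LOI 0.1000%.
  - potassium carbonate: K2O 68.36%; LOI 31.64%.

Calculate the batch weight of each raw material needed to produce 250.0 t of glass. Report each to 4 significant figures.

The working math carries full precision through the solve; intermediates appear (rounded to 4 significant figures) across the worked steps. Each reported value is rounded just once; the derived quantities, which include the yield, the totals, ignition loss, net glass mass, the five compositions, are computed at exact precision, as given in the problem or the answer, starting from the weights on 250.0 t of glass.
Per-oxide target masses for 250.0 t glass:
  Al2O3: 25.01% × 250.0 = 62.52 t
  ZrO2: 7.991% × 250.0 = 19.98 t
  SiO2: 54.33% × 250.0 = 135.8 t
  K2O: 5.012% × 250.0 = 12.53 t
  Na2O: 7.655% × 250.0 = 19.14 t
Sums-versus-targets review from the weights as reported, per the basis as stated (every target is met by its sum once rounding is allowed for):
  Al2O3: 25.74·0.1822 + 40.27·0.6499 + 161.2·0.1964 = 62.52 t (target 62.52 t)
  ZrO2: 29.94·0.6672 = 19.98 t (target 19.98 t)
  SiO2: 25.74·0.6477 + 161.2·0.6775 + 29.94·0.3318 = 135.8 t (target 135.8 t)
  K2O: 25.74·0.1209 + 13.78·0.6836 = 12.53 t (target 12.53 t)
  Na2O: 25.74·0.03390 + 161.2·0.1133 = 19.14 t (target 19.14 t)
Glass mass check: total charge less LOI = 250.0 t (the targets, summed, come to 250.0 t; with the basis standing at 250.0 t — deltas are rounding alone).
Total batch = Σ batch = 270.9 t; loss to ignition Σ batch·LOI = 20.95 t; yield: glass divided by total = 92.27%.

Batch per 250.0 t glass:
  microcline: 25.74 t
  gibbsite: 40.27 t
  Na-feldspar: 161.2 t
  ZrSiO4: 29.94 t
  potassium carbonate: 13.78 t
Total batch = 270.9 t; LOI loss = 20.95 t; yield = 92.27%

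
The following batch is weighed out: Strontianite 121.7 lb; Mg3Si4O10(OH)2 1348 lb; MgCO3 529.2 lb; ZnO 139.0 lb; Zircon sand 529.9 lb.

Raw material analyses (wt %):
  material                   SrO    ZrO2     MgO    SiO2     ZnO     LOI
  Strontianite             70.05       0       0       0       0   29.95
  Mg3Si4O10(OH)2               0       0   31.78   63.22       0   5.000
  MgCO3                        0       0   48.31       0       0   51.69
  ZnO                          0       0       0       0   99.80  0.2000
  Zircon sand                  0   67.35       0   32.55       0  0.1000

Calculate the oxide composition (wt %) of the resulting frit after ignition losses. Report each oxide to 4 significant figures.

Glass mass = 2290 lb (batch 2668 − LOI 378.2).
Composition: SrO 3.723%, ZrO2 15.59%, MgO 29.88%, SiO2 44.75%, ZnO 6.059%

All arithmetic carries full precision at all times — working values are printed rounded to 4 significant digits as written. Exactly one rounding goes into each reported result — derived quantities (yield, the five compositions, ignition loss, net glass mass, totals) are computed starting from the weights on 2290 lb of glass in full float precision, as written in question or answer.
Per-oxide mass from batch:
  SrO: 121.7·0.7005 = 85.25 lb
  ZrO2: 529.9·0.6735 = 356.9 lb
  MgO: 1348·0.3178 + 529.2·0.4831 = 684.1 lb
  SiO2: 1348·0.6322 + 529.9·0.3255 = 1025 lb
  ZnO: 139.0·0.9980 = 138.7 lb
LOI: 121.7·0.2995 + 1348·0.05000 + 529.2·0.5169 + 139.0·0.002000 + 529.9·0.001000 = 378.2 lb
batch − LOI leaves glass = 2668 − 378.2 = 2290 lb (consistent with Σ oxide mass)
percent share: oxide ÷ glass, ×100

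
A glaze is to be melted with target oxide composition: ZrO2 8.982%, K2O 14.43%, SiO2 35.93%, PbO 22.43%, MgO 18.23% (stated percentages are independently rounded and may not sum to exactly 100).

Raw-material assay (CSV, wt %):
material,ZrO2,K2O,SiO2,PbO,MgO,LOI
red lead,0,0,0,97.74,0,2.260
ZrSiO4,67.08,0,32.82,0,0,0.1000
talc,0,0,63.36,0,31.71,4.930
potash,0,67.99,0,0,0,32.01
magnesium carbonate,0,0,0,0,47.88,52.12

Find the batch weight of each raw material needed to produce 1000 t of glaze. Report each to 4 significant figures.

Batch per 1000 t glaze:
  red lead: 229.5 t
  ZrSiO4: 133.9 t
  talc: 497.7 t
  potash: 212.2 t
  magnesium carbonate: 51.11 t
Total batch = 1124 t; LOI loss = 124.4 t; yield = 88.93%

Exact precision is maintained through the solve — in-progress results are printed, rounded to 4 significant digits, in the printout; every reported figure is rounded only once — all derived quantities, which include ignition loss, yield, totals, five oxide percentages, glass mass, are computed at full float precision, exactly as printed in either problem or answer, using the weight values per 1000 t of glass.
Target masses of each oxide per 1000 t glaze:
  ZrO2: 8.982% × 1000 = 89.82 t
  K2O: 14.43% × 1000 = 144.3 t
  SiO2: 35.93% × 1000 = 359.3 t
  PbO: 22.43% × 1000 = 224.3 t
  MgO: 18.23% × 1000 = 182.3 t
A balance pass over the oxides, applying the batch weights above, against the basis in use (sum by sum, the targets are met once rounding is allowed for):
  ZrO2: 133.9·0.6708 = 89.82 t (target 89.82 t)
  K2O: 212.2·0.6799 = 144.3 t (target 144.3 t)
  SiO2: 133.9·0.3282 + 497.7·0.6336 = 359.3 t (target 359.3 t)
  PbO: 229.5·0.9774 = 224.3 t (target 224.3 t)
  MgO: 497.7·0.3171 + 51.11·0.4788 = 182.3 t (target 182.3 t)
Consistency of the glass mass: the batch minus its LOI: 1000 t (oxide target masses add up to 1000 t; stated basis 1000 t — deltas are rounding alone).
Batch grand total — Σ batch = 1124 t; LOI removed, Σ of batch·LOI: 124.4 t; yield, glass over the total, = 88.93%.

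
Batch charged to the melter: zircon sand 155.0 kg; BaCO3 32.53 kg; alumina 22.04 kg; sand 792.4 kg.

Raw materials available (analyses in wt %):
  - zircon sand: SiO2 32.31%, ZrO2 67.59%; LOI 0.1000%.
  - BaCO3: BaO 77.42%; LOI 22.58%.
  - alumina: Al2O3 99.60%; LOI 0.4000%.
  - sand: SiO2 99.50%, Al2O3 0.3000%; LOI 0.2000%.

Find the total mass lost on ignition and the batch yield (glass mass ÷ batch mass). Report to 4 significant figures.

LOI loss = 9.173 kg; glass = 992.8 kg; yield = 99.08%

Working values are printed (rounded to four significant digits) as written; the whole derivation carries full precision at all times. A single rounding yields each reported value; derived quantities are re-derived at full precision (the four compositions, yield, LOI, the totals, glass mass) from the batch weights per 992.8 kg of glass, as given in either problem or answer.
Loss on ignition, line by line:
  zircon sand: 155.0 × 0.001000 = 0.1550 kg
  BaCO3: 32.53 × 0.2258 = 7.345 kg
  alumina: 22.04 × 0.004000 = 0.08816 kg
  sand: 792.4 × 0.002000 = 1.585 kg
Total LOI = 9.173 kg
Glass = batch − LOI = 1002 − 9.173 = 992.8 kg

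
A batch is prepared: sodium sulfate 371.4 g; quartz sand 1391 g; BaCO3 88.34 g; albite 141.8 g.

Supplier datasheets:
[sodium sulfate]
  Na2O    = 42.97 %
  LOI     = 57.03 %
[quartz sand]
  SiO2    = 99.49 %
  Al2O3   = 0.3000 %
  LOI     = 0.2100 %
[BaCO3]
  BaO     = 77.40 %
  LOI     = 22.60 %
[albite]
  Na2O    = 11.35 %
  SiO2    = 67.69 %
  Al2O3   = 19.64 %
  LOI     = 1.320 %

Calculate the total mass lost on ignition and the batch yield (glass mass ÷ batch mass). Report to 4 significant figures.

Values along the way are displayed, with 4-significant-digit rounding, in the printout; each numeric step keeps full precision through every step — every reported value is rounded exactly once; all derived quantities, including ignition loss, the four compositions, net glass mass, the totals, yield, are rebuilt from the batch weights for 1756 g of glass in exact precision, exactly as shown in the question or the answer.
Each material's LOI contribution:
  sodium sulfate: 371.4 × 0.5703 = 211.8 g
  quartz sand: 1391 × 0.002100 = 2.921 g
  BaCO3: 88.34 × 0.2260 = 19.96 g
  albite: 141.8 × 0.01320 = 1.872 g
Total LOI = 236.6 g
Glass = batch − LOI = 1993 − 236.6 = 1756 g

LOI loss = 236.6 g; glass = 1756 g; yield = 88.13%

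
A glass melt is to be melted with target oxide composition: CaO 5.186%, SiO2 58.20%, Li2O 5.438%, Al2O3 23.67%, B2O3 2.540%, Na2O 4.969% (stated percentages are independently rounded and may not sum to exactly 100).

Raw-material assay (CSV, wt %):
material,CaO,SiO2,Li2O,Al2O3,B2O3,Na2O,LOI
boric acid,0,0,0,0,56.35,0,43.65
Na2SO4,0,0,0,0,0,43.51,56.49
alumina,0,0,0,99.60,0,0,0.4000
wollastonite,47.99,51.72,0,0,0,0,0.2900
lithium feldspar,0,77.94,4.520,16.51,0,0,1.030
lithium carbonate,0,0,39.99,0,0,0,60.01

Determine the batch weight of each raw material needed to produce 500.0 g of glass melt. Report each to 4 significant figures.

Mid-chain values are shown rounded off to 4 significant figures when written out. Each numeric step maintains full float precision through the solve — every reported number is rounded exactly once; all derived quantities, including LOI, six oxide percentages, totals, glass mass, yield, are carried using the weight values per 500.0 g of glass at full float precision, precisely as stated by the question or the answer.
Oxide-by-oxide targets in 500.0 g glass melt:
  CaO: 5.186% × 500.0 = 25.93 g
  SiO2: 58.20% × 500.0 = 291.0 g
  Li2O: 5.438% × 500.0 = 27.19 g
  Al2O3: 23.67% × 500.0 = 118.4 g
  B2O3: 2.540% × 500.0 = 12.70 g
  Na2O: 4.969% × 500.0 = 24.84 g
Mass-balance tally per oxide from the weights as reported, under the basis named above (delivered sums recover each target given rounding of the digits):
  CaO: 54.03·0.4799 = 25.93 g (target 25.93 g)
  SiO2: 54.03·0.5172 + 337.5·0.7794 = 291.0 g (target 291.0 g)
  Li2O: 337.5·0.04520 + 29.84·0.3999 = 27.19 g (target 27.19 g)
  Al2O3: 62.88·0.9960 + 337.5·0.1651 = 118.3 g (target 118.4 g)
  B2O3: 22.54·0.5635 = 12.70 g (target 12.70 g)
  Na2O: 57.10·0.4351 = 24.84 g (target 24.84 g)
Mass balance on the glass: batch total minus LOI = 500.0 g (targets for the oxides total 500.0 g; versus the stated basis of 500.0 g — gaps are rounding artifacts).
Summing the batch: Σ batch = 563.9 g; ignition loss, Σ(batch × LOI) = 63.89 g; yield = glass ÷ total batch = 88.67%.

Batch per 500.0 g glass melt:
  boric acid: 22.54 g
  Na2SO4: 57.10 g
  alumina: 62.88 g
  wollastonite: 54.03 g
  lithium feldspar: 337.5 g
  lithium carbonate: 29.84 g
Total batch = 563.9 g; LOI loss = 63.89 g; yield = 88.67%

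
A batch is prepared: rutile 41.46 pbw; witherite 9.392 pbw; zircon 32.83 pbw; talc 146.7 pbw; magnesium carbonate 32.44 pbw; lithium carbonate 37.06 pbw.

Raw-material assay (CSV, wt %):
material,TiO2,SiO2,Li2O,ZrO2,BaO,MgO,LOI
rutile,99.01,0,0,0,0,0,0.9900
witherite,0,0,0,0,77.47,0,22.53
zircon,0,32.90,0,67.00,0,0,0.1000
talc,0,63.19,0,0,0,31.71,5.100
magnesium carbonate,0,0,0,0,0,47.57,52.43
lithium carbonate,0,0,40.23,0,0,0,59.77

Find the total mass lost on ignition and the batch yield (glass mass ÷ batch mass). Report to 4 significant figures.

LOI loss = 49.20 pbw; glass = 250.7 pbw; yield = 83.59%

Each numeric step carries exact precision through the solve — the intermediate values are displayed, with 4-significant-figure rounding, at each printed step; every reported value carries a single rounding; derived quantities are carried from the weighed amounts per 250.7 pbw of glass at exact precision (the yield, net glass mass, six oxide percentages, totals, ignition loss) precisely as stated by problem or answer.
Material-by-material LOI:
  rutile: 41.46 × 0.009900 = 0.4105 pbw
  witherite: 9.392 × 0.2253 = 2.116 pbw
  zircon: 32.83 × 0.001000 = 0.03283 pbw
  talc: 146.7 × 0.05100 = 7.482 pbw
  magnesium carbonate: 32.44 × 0.5243 = 17.01 pbw
  lithium carbonate: 37.06 × 0.5977 = 22.15 pbw
Total LOI = 49.20 pbw
Glass = batch − LOI = 299.9 − 49.20 = 250.7 pbw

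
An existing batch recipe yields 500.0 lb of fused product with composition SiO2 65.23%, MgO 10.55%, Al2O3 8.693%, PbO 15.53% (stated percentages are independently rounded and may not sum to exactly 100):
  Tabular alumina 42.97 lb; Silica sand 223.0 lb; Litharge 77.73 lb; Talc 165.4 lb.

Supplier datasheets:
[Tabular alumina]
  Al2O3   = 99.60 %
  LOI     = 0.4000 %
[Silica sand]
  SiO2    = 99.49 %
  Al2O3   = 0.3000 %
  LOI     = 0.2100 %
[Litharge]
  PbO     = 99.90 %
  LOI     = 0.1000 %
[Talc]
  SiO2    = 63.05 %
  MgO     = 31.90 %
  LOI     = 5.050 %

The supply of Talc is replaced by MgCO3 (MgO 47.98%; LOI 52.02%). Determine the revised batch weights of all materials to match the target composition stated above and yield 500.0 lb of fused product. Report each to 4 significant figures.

Revised batch per 500.0 lb fused product:
  Tabular alumina: 42.65 lb
  Silica sand: 327.8 lb
  Litharge: 77.73 lb
  MgCO3: 109.9 lb
Total batch = 558.1 lb; LOI loss = 58.11 lb

Full precision is carried throughout; in-progress results appear rounded to four significant figures in the working — a single rounding completes every reported value — derived quantities, including four oxide percentages, ignition loss, the yield, glass mass, totals, are rebuilt using the weight values for 500.0 lb of glass at full precision, as they appear in either problem or answer.
Target oxide masses per 500.0 lb fused product:
  SiO2: 65.23% × 500.0 = 326.2 lb
  MgO: 10.55% × 500.0 = 52.75 lb
  Al2O3: 8.693% × 500.0 = 43.46 lb
  PbO: 15.53% × 500.0 = 77.65 lb
Sums-versus-targets review using the reported weights, per the basis as stated (oxide sums agree with the targets modulo rounding of the values):
  SiO2: 327.8·0.9949 = 326.1 lb (target 326.2 lb)
  MgO: 109.9·0.4798 = 52.73 lb (target 52.75 lb)
  Al2O3: 42.65·0.9960 + 327.8·0.003000 = 43.46 lb (target 43.46 lb)
  PbO: 77.73·0.9990 = 77.65 lb (target 77.65 lb)
Glass-mass bookkeeping: batch total minus LOI = 500.0 lb (summing oxide targets gives 500.0 lb; versus the stated basis of 500.0 lb — any gap is answer rounding).
Batch total: Σ batch = 558.1 lb; Σ batch·LOI gives LOI loss = 58.11 lb; yield = glass ÷ total batch = 89.59%.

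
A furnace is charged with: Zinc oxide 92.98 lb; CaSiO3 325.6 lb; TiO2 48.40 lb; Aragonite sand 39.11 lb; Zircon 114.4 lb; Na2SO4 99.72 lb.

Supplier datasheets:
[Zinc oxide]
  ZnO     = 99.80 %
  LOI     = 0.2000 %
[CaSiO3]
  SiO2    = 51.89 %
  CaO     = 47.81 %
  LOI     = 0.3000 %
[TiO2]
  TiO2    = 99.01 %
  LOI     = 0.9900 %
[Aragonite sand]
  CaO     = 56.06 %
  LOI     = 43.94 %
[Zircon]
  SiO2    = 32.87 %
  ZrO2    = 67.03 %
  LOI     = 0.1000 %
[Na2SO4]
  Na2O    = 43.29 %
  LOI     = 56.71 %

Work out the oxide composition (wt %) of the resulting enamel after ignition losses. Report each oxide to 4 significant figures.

Full precision is held at each step. Values along the way appear (rounded to 4 significant figures) in the working — each reported result takes just one rounding; derived quantities are rebuilt using the weight values for 644.7 lb of glass at full float precision (the totals, LOI, yield, the six compositions, net glass mass), as written in the problem or the answer.
What the batch supplies per oxide:
  SiO2: 325.6·0.5189 + 114.4·0.3287 = 206.6 lb
  CaO: 325.6·0.4781 + 39.11·0.5606 = 177.6 lb
  ZrO2: 114.4·0.6703 = 76.68 lb
  Na2O: 99.72·0.4329 = 43.17 lb
  TiO2: 48.40·0.9901 = 47.92 lb
  ZnO: 92.98·0.9980 = 92.79 lb
LOI: 92.98·0.002000 + 325.6·0.003000 + 48.40·0.009900 + 39.11·0.4394 + 114.4·0.001000 + 99.72·0.5671 = 75.49 lb
The glass mass, total less LOI, = 720.2 − 75.49 = 644.7 lb (equal to the oxide-mass sum)
wt % = 100 × oxide mass / glass mass

Glass mass = 644.7 lb (batch 720.2 − LOI 75.49).
Composition: SiO2 32.04%, CaO 27.55%, ZrO2 11.89%, Na2O 6.696%, TiO2 7.433%, ZnO 14.39%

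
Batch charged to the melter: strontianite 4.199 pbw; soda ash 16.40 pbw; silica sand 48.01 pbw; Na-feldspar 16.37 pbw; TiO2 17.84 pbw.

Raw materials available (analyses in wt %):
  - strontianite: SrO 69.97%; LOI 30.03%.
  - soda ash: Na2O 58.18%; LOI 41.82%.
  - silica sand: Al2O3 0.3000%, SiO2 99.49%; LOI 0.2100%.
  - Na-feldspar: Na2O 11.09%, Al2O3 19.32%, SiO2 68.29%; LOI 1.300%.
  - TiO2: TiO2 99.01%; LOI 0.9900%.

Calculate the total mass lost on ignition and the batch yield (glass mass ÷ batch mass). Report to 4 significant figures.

LOI loss = 8.610 pbw; glass = 94.21 pbw; yield = 91.63%

Rounding to four significant digits extends to each in-between result as printed — all internal work keeps exact precision in every operation. Every reported number sees exactly one rounding. The derived quantities, including the yield, totals, net glass mass, LOI, the five compositions, are re-derived from the batch weights at 94.21 pbw of glass in full float precision exactly as printed in the problem or the answer.
Loss on ignition, line by line:
  strontianite: 4.199 × 0.3003 = 1.261 pbw
  soda ash: 16.40 × 0.4182 = 6.858 pbw
  silica sand: 48.01 × 0.002100 = 0.1008 pbw
  Na-feldspar: 16.37 × 0.01300 = 0.2128 pbw
  TiO2: 17.84 × 0.009900 = 0.1766 pbw
Total LOI = 8.610 pbw
Glass = batch − LOI = 102.8 − 8.610 = 94.21 pbw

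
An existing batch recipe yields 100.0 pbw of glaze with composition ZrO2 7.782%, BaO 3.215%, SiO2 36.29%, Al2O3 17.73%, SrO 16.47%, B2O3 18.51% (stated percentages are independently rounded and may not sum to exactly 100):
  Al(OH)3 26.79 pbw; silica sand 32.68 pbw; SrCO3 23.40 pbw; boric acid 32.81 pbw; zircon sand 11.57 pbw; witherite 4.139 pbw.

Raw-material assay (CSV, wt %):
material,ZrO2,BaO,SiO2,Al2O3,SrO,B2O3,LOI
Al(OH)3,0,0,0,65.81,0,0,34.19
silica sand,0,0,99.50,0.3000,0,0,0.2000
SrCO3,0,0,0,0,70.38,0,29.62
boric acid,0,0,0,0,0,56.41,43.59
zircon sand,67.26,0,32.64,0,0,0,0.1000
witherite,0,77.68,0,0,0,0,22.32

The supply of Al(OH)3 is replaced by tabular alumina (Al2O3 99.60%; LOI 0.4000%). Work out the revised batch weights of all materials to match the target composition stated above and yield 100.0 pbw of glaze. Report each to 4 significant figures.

Every computation runs at full float precision throughout; values along the way are printed (rounded to four significant digits) across the worked steps; every reported result is rounded exactly once — all derived quantities are computed at exact precision (six oxide percentages, the yield, LOI, totals, net glass mass) from the weighed amounts on 100.0 pbw of glass precisely as stated by question or answer.
Per-oxide target masses for 100.0 pbw glaze:
  ZrO2: 7.782% × 100.0 = 7.782 pbw
  BaO: 3.215% × 100.0 = 3.215 pbw
  SiO2: 36.29% × 100.0 = 36.29 pbw
  Al2O3: 17.73% × 100.0 = 17.73 pbw
  SrO: 16.47% × 100.0 = 16.47 pbw
  B2O3: 18.51% × 100.0 = 18.51 pbw
A balance pass over the oxides, with the batch weights as given, versus the basis set out (oxide sums agree with the targets modulo rounding of the values):
  ZrO2: 11.57·0.6726 = 7.782 pbw (target 7.782 pbw)
  BaO: 4.139·0.7768 = 3.215 pbw (target 3.215 pbw)
  SiO2: 32.68·0.9950 + 11.57·0.3264 = 36.29 pbw (target 36.29 pbw)
  Al2O3: 17.70·0.9960 + 32.68·0.003000 = 17.73 pbw (target 17.73 pbw)
  SrO: 23.40·0.7038 = 16.47 pbw (target 16.47 pbw)
  B2O3: 32.81·0.5641 = 18.51 pbw (target 18.51 pbw)
The glass-mass cross-check: net batch after ignition = 99.99 pbw (per-oxide target masses sum to 100.0 pbw; the stated basis being 100.0 pbw — deltas are rounding alone).
Total batch = Σ batch = 122.3 pbw; LOI loss = Σ batch·LOI = 22.30 pbw; yield, glass over the total, = 81.76%.

Revised batch per 100.0 pbw glaze:
  tabular alumina: 17.70 pbw
  silica sand: 32.68 pbw
  SrCO3: 23.40 pbw
  boric acid: 32.81 pbw
  zircon sand: 11.57 pbw
  witherite: 4.139 pbw
Total batch = 122.3 pbw; LOI loss = 22.30 pbw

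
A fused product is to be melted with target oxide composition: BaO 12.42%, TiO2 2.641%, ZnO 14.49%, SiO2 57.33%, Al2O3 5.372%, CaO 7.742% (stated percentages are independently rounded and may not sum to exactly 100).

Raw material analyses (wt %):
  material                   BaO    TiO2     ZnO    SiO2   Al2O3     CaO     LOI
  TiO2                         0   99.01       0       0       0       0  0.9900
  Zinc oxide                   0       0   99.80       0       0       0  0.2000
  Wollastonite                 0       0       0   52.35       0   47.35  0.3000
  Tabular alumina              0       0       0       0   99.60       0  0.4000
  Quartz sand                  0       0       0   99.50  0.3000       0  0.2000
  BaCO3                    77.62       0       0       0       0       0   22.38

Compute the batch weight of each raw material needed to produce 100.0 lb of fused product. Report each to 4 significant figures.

Batch per 100.0 lb fused product:
  TiO2: 2.667 lb
  Zinc oxide: 14.52 lb
  Wollastonite: 16.35 lb
  Tabular alumina: 5.246 lb
  Quartz sand: 49.02 lb
  BaCO3: 16.00 lb
Total batch = 103.8 lb; LOI loss = 3.804 lb; yield = 96.34%

Intermediates are shown (rounded to 4 significant digits) when written out — all arithmetic keeps full precision in every operation; exactly one rounding is applied to each reported result; all derived quantities, which include LOI, yield, totals, the six compositions, net glass mass, are recomputed at full float precision, as quoted within the question or the answer, from the weighed amounts on 100.0 lb of glass.
Target oxide masses per 100.0 lb fused product:
  BaO: 12.42% × 100.0 = 12.42 lb
  TiO2: 2.641% × 100.0 = 2.641 lb
  ZnO: 14.49% × 100.0 = 14.49 lb
  SiO2: 57.33% × 100.0 = 57.33 lb
  Al2O3: 5.372% × 100.0 = 5.372 lb
  CaO: 7.742% × 100.0 = 7.742 lb
Checking each oxide sum given the weights on record, for the quoted basis mass (target by target, the sums agree within answer rounding):
  BaO: 16.00·0.7762 = 12.42 lb (target 12.42 lb)
  TiO2: 2.667·0.9901 = 2.641 lb (target 2.641 lb)
  ZnO: 14.52·0.9980 = 14.49 lb (target 14.49 lb)
  SiO2: 16.35·0.5235 + 49.02·0.9950 = 57.33 lb (target 57.33 lb)
  Al2O3: 5.246·0.9960 + 49.02·0.003000 = 5.372 lb (target 5.372 lb)
  CaO: 16.35·0.4735 = 7.742 lb (target 7.742 lb)
Glass-mass closure: the batch minus its LOI: 100.0 lb (oxide target masses add up to 100.0 lb; with the basis standing at 100.0 lb — any gap is answer rounding).
Total batch = Σ batch = 103.8 lb; ignition loss, Σ(batch × LOI) = 3.804 lb; yield, glass over the total, = 96.34%.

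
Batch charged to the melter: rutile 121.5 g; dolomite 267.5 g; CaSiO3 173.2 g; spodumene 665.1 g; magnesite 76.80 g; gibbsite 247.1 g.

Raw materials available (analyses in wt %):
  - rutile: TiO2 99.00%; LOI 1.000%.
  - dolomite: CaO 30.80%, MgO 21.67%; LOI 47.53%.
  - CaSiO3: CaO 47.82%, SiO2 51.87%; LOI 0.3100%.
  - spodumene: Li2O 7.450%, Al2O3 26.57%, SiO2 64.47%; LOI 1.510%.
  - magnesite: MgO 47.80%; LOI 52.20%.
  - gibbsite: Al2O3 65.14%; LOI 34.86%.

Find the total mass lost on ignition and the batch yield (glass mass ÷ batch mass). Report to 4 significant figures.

LOI loss = 265.2 g; glass = 1286 g; yield = 82.91%

Rounding to 4 significant digits applies to each mid-chain value as shown — each numeric step runs at full float precision through every step; each reported figure is rounded once only — derived quantities (the totals, yield, LOI, the six compositions, glass mass) are re-derived in full float precision using the weight values per 1286 g of glass as quoted within problem or answer.
Loss on ignition, line by line:
  rutile: 121.5 × 0.01000 = 1.215 g
  dolomite: 267.5 × 0.4753 = 127.1 g
  CaSiO3: 173.2 × 0.003100 = 0.5369 g
  spodumene: 665.1 × 0.01510 = 10.04 g
  magnesite: 76.80 × 0.5220 = 40.09 g
  gibbsite: 247.1 × 0.3486 = 86.14 g
Total LOI = 265.2 g
Glass = batch − LOI = 1551 − 265.2 = 1286 g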